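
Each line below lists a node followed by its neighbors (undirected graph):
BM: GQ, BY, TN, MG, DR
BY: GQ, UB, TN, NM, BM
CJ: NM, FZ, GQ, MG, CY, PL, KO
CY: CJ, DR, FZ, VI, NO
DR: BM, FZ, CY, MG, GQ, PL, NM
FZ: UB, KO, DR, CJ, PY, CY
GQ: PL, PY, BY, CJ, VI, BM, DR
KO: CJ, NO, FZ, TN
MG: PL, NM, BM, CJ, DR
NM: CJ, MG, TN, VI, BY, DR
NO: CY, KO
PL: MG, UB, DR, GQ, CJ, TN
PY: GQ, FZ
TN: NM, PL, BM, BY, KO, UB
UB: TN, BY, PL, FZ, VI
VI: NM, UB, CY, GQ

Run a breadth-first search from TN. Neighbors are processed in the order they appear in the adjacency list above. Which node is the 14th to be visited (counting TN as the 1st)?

Visit TN; enqueue NM, PL, BM, BY, KO, UB → queue [NM, PL, BM, BY, KO, UB]
Visit NM; enqueue CJ, MG, VI, DR → queue [PL, BM, BY, KO, UB, CJ, MG, VI, DR]
Visit PL; enqueue GQ → queue [BM, BY, KO, UB, CJ, MG, VI, DR, GQ]
Visit BM → queue [BY, KO, UB, CJ, MG, VI, DR, GQ]
Visit BY → queue [KO, UB, CJ, MG, VI, DR, GQ]
Visit KO; enqueue NO, FZ → queue [UB, CJ, MG, VI, DR, GQ, NO, FZ]
Visit UB → queue [CJ, MG, VI, DR, GQ, NO, FZ]
Visit CJ; enqueue CY → queue [MG, VI, DR, GQ, NO, FZ, CY]
Visit MG → queue [VI, DR, GQ, NO, FZ, CY]
Visit VI → queue [DR, GQ, NO, FZ, CY]
Visit DR → queue [GQ, NO, FZ, CY]
Visit GQ; enqueue PY → queue [NO, FZ, CY, PY]
Visit NO → queue [FZ, CY, PY]
Visit FZ → queue [CY, PY]
Visit CY → queue [PY]
Visit PY → queue []

Visit order: TN, NM, PL, BM, BY, KO, UB, CJ, MG, VI, DR, GQ, NO, FZ, CY, PY

FZ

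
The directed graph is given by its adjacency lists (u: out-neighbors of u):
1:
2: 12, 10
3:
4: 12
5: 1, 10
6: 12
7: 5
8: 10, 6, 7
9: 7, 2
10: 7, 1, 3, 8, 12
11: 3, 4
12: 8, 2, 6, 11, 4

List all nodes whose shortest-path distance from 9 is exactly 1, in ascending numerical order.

2, 7

Level 0: 9
Level 1: 2, 7
Level 2: 5, 10, 12
Level 3: 1, 3, 4, 6, 8, 11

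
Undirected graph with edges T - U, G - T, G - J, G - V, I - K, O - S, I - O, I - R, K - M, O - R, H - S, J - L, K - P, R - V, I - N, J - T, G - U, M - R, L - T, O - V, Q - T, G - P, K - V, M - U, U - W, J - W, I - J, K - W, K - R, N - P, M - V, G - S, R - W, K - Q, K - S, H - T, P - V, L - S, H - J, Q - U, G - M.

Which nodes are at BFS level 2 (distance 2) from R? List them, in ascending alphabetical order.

G, J, N, P, Q, S, U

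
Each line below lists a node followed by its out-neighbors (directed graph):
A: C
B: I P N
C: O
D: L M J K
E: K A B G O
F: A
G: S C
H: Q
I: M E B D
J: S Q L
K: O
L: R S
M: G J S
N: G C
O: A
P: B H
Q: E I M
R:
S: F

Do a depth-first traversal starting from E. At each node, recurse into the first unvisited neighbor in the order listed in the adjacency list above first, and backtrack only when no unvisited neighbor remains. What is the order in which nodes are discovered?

Visit E
E → K
K → O
O → A
A → C
E → B
B → I
I → M
M → G
G → S
S → F
M → J
J → Q
J → L
L → R
I → D
B → P
P → H
B → N

E, K, O, A, C, B, I, M, G, S, F, J, Q, L, R, D, P, H, N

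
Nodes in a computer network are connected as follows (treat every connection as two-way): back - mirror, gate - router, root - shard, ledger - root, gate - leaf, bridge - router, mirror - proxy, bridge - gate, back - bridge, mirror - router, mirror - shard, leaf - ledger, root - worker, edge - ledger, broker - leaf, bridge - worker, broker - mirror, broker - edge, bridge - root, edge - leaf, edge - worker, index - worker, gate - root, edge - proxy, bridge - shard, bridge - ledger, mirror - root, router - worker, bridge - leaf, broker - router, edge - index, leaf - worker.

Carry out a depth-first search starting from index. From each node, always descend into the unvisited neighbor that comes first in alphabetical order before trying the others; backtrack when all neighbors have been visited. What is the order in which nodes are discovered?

Visit index
index → edge
edge → broker
broker → leaf
leaf → bridge
bridge → back
back → mirror
mirror → proxy
mirror → root
root → gate
gate → router
router → worker
root → ledger
root → shard

index, edge, broker, leaf, bridge, back, mirror, proxy, root, gate, router, worker, ledger, shard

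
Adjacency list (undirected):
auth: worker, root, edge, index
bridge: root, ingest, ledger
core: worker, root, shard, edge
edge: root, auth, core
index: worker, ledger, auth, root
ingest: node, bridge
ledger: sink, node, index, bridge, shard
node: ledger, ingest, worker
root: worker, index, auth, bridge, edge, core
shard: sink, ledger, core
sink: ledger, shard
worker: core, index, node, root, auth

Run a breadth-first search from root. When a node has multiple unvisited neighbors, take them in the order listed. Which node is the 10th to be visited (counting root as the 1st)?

ingest

Visit root; enqueue worker, index, auth, bridge, edge, core → queue [worker, index, auth, bridge, edge, core]
Visit worker; enqueue node → queue [index, auth, bridge, edge, core, node]
Visit index; enqueue ledger → queue [auth, bridge, edge, core, node, ledger]
Visit auth → queue [bridge, edge, core, node, ledger]
Visit bridge; enqueue ingest → queue [edge, core, node, ledger, ingest]
Visit edge → queue [core, node, ledger, ingest]
Visit core; enqueue shard → queue [node, ledger, ingest, shard]
Visit node → queue [ledger, ingest, shard]
Visit ledger; enqueue sink → queue [ingest, shard, sink]
Visit ingest → queue [shard, sink]
Visit shard → queue [sink]
Visit sink → queue []

Visit order: root, worker, index, auth, bridge, edge, core, node, ledger, ingest, shard, sink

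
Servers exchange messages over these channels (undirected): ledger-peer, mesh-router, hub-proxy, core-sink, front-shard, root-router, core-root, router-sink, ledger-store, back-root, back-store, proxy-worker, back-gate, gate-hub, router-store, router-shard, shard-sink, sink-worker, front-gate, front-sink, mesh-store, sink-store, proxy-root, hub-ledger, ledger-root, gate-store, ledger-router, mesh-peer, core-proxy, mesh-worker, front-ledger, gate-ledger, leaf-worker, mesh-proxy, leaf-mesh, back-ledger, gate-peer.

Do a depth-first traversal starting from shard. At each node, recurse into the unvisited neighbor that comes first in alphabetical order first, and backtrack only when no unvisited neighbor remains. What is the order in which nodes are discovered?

shard front gate back ledger hub proxy core root router mesh leaf worker sink store peer

Visit shard
shard → front
front → gate
gate → back
back → ledger
ledger → hub
hub → proxy
proxy → core
core → root
root → router
router → mesh
mesh → leaf
leaf → worker
worker → sink
sink → store
mesh → peer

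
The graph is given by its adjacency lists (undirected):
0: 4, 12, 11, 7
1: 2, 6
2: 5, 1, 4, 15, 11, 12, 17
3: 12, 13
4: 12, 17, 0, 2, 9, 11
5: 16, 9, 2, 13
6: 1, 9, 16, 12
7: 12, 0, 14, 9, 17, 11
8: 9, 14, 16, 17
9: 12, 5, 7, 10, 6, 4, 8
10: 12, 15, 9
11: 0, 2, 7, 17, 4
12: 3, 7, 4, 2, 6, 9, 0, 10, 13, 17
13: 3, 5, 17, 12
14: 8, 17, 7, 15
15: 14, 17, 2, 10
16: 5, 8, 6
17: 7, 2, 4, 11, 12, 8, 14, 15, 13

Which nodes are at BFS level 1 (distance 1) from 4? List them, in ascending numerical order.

0, 2, 9, 11, 12, 17

Level 0: 4
Level 1: 0, 2, 9, 11, 12, 17
Level 2: 1, 3, 5, 6, 7, 8, 10, 13, 14, 15
Level 3: 16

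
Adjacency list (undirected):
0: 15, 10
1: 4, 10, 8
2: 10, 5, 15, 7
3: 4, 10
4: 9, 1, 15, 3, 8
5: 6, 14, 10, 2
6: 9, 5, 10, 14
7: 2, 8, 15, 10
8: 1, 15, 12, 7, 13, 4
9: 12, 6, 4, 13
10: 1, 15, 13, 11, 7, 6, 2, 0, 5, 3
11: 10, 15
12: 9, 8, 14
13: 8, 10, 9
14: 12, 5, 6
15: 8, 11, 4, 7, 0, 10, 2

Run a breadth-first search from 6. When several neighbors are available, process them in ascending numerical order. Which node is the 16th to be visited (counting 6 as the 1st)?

Visit 6; enqueue 5, 9, 10, 14 → queue [5, 9, 10, 14]
Visit 5; enqueue 2 → queue [9, 10, 14, 2]
Visit 9; enqueue 4, 12, 13 → queue [10, 14, 2, 4, 12, 13]
Visit 10; enqueue 0, 1, 3, 7, 11, 15 → queue [14, 2, 4, 12, 13, 0, 1, 3, 7, 11, 15]
Visit 14 → queue [2, 4, 12, 13, 0, 1, 3, 7, 11, 15]
Visit 2 → queue [4, 12, 13, 0, 1, 3, 7, 11, 15]
Visit 4; enqueue 8 → queue [12, 13, 0, 1, 3, 7, 11, 15, 8]
Visit 12 → queue [13, 0, 1, 3, 7, 11, 15, 8]
Visit 13 → queue [0, 1, 3, 7, 11, 15, 8]
Visit 0 → queue [1, 3, 7, 11, 15, 8]
Visit 1 → queue [3, 7, 11, 15, 8]
Visit 3 → queue [7, 11, 15, 8]
Visit 7 → queue [11, 15, 8]
Visit 11 → queue [15, 8]
Visit 15 → queue [8]
Visit 8 → queue []

Visit order: 6, 5, 9, 10, 14, 2, 4, 12, 13, 0, 1, 3, 7, 11, 15, 8

8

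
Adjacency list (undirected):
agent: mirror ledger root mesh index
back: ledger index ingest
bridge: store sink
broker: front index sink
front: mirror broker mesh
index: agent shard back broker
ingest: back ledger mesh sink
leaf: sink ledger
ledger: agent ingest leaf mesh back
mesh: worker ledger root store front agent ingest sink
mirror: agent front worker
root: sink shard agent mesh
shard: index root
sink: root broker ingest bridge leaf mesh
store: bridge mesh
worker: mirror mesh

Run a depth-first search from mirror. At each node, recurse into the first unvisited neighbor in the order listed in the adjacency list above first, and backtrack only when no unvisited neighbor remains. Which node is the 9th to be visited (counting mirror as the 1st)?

sink

Visit mirror
mirror → agent
agent → ledger
ledger → ingest
ingest → back
back → index
index → shard
shard → root
root → sink
sink → broker
broker → front
front → mesh
mesh → worker
mesh → store
store → bridge
sink → leaf

Visit order: mirror, agent, ledger, ingest, back, index, shard, root, sink, broker, front, mesh, worker, store, bridge, leaf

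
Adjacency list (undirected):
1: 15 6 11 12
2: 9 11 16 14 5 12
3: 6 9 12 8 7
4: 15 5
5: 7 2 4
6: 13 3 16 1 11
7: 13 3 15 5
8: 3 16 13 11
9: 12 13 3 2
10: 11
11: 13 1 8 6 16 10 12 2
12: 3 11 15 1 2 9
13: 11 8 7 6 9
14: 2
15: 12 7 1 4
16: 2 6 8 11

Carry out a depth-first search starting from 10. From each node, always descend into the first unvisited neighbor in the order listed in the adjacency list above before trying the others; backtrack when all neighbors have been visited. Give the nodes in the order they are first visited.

10, 11, 13, 8, 3, 6, 16, 2, 9, 12, 15, 7, 5, 4, 1, 14

Visit 10
10 → 11
11 → 13
13 → 8
8 → 3
3 → 6
6 → 16
16 → 2
2 → 9
9 → 12
12 → 15
15 → 7
7 → 5
5 → 4
15 → 1
2 → 14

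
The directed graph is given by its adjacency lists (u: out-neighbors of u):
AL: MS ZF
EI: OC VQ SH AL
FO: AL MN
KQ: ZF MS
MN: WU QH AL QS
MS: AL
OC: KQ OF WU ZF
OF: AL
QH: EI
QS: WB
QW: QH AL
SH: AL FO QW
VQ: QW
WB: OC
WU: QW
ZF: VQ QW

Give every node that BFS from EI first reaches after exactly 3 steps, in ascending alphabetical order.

Level 0: EI
Level 1: AL, OC, SH, VQ
Level 2: FO, KQ, MS, OF, QW, WU, ZF
Level 3: MN, QH
Level 4: QS
Level 5: WB

MN, QH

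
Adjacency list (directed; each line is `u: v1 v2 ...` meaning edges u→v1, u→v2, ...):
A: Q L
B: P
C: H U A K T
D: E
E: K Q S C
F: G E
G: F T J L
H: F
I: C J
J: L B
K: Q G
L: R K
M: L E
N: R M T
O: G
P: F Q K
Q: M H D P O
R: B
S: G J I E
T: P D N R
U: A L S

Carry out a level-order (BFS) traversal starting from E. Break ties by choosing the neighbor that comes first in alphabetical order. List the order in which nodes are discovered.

E, C, K, Q, S, A, H, T, U, G, D, M, O, P, I, J, L, F, N, R, B

Visit E; enqueue C, K, Q, S → queue [C, K, Q, S]
Visit C; enqueue A, H, T, U → queue [K, Q, S, A, H, T, U]
Visit K; enqueue G → queue [Q, S, A, H, T, U, G]
Visit Q; enqueue D, M, O, P → queue [S, A, H, T, U, G, D, M, O, P]
Visit S; enqueue I, J → queue [A, H, T, U, G, D, M, O, P, I, J]
Visit A; enqueue L → queue [H, T, U, G, D, M, O, P, I, J, L]
Visit H; enqueue F → queue [T, U, G, D, M, O, P, I, J, L, F]
Visit T; enqueue N, R → queue [U, G, D, M, O, P, I, J, L, F, N, R]
Visit U → queue [G, D, M, O, P, I, J, L, F, N, R]
Visit G → queue [D, M, O, P, I, J, L, F, N, R]
Visit D → queue [M, O, P, I, J, L, F, N, R]
Visit M → queue [O, P, I, J, L, F, N, R]
Visit O → queue [P, I, J, L, F, N, R]
Visit P → queue [I, J, L, F, N, R]
Visit I → queue [J, L, F, N, R]
Visit J; enqueue B → queue [L, F, N, R, B]
Visit L → queue [F, N, R, B]
Visit F → queue [N, R, B]
Visit N → queue [R, B]
Visit R → queue [B]
Visit B → queue []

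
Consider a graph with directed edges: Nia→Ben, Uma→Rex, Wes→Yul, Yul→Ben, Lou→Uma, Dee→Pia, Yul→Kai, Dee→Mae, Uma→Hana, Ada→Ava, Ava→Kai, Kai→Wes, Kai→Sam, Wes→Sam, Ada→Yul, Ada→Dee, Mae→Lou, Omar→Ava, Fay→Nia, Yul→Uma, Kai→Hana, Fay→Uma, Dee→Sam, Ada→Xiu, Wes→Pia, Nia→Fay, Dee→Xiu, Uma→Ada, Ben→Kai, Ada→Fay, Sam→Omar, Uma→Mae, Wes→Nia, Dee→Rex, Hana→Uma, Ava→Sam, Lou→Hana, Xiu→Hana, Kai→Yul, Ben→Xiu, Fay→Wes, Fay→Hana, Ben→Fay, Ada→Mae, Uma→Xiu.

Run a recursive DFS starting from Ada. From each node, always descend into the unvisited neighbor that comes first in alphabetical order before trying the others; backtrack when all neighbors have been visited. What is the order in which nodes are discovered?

Ada Ava Kai Hana Uma Mae Lou Rex Xiu Sam Omar Wes Nia Ben Fay Pia Yul Dee

Visit Ada
Ada → Ava
Ava → Kai
Kai → Hana
Hana → Uma
Uma → Mae
Mae → Lou
Uma → Rex
Uma → Xiu
Kai → Sam
Sam → Omar
Kai → Wes
Wes → Nia
Nia → Ben
Ben → Fay
Wes → Pia
Wes → Yul
Ada → Dee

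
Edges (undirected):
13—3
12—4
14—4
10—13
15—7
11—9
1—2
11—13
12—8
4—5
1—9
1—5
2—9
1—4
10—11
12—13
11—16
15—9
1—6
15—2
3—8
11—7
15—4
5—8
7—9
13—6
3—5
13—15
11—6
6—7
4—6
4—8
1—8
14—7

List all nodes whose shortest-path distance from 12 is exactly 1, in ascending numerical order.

4, 8, 13

Level 0: 12
Level 1: 4, 8, 13
Level 2: 1, 3, 5, 6, 10, 11, 14, 15
Level 3: 2, 7, 9, 16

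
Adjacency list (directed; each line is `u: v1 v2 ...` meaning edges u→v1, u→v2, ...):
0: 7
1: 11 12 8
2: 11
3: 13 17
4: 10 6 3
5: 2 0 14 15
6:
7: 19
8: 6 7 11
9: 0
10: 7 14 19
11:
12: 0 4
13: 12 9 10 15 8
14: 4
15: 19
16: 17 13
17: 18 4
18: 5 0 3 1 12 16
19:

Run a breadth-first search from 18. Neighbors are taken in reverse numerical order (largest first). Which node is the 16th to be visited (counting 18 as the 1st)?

7

Visit 18; enqueue 16, 12, 5, 3, 1, 0 → queue [16, 12, 5, 3, 1, 0]
Visit 16; enqueue 17, 13 → queue [12, 5, 3, 1, 0, 17, 13]
Visit 12; enqueue 4 → queue [5, 3, 1, 0, 17, 13, 4]
Visit 5; enqueue 15, 14, 2 → queue [3, 1, 0, 17, 13, 4, 15, 14, 2]
Visit 3 → queue [1, 0, 17, 13, 4, 15, 14, 2]
Visit 1; enqueue 11, 8 → queue [0, 17, 13, 4, 15, 14, 2, 11, 8]
Visit 0; enqueue 7 → queue [17, 13, 4, 15, 14, 2, 11, 8, 7]
Visit 17 → queue [13, 4, 15, 14, 2, 11, 8, 7]
Visit 13; enqueue 10, 9 → queue [4, 15, 14, 2, 11, 8, 7, 10, 9]
Visit 4; enqueue 6 → queue [15, 14, 2, 11, 8, 7, 10, 9, 6]
Visit 15; enqueue 19 → queue [14, 2, 11, 8, 7, 10, 9, 6, 19]
Visit 14 → queue [2, 11, 8, 7, 10, 9, 6, 19]
Visit 2 → queue [11, 8, 7, 10, 9, 6, 19]
Visit 11 → queue [8, 7, 10, 9, 6, 19]
Visit 8 → queue [7, 10, 9, 6, 19]
Visit 7 → queue [10, 9, 6, 19]
Visit 10 → queue [9, 6, 19]
Visit 9 → queue [6, 19]
Visit 6 → queue [19]
Visit 19 → queue []

Visit order: 18, 16, 12, 5, 3, 1, 0, 17, 13, 4, 15, 14, 2, 11, 8, 7, 10, 9, 6, 19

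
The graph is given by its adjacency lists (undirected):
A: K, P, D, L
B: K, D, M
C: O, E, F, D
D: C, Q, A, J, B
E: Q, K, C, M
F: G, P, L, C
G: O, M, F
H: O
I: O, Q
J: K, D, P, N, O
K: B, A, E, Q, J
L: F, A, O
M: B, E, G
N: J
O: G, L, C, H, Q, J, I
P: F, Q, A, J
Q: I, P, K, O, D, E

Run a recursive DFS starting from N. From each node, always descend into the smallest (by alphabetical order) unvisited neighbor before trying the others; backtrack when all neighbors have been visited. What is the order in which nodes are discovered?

N, J, D, A, K, B, M, E, C, F, G, O, H, I, Q, P, L

Visit N
N → J
J → D
D → A
A → K
K → B
B → M
M → E
E → C
C → F
F → G
G → O
O → H
O → I
I → Q
Q → P
O → L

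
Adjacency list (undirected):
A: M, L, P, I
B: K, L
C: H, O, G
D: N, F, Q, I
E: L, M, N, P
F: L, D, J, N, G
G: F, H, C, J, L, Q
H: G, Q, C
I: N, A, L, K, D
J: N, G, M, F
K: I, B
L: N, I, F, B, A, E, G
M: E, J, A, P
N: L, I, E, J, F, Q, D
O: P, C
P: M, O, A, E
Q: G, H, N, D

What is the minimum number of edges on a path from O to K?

4

Level 0: O
Level 1: C, P
Level 2: A, E, G, H, M
Level 3: F, I, J, L, N, Q
Level 4: B, D, K
K first appears at level 4.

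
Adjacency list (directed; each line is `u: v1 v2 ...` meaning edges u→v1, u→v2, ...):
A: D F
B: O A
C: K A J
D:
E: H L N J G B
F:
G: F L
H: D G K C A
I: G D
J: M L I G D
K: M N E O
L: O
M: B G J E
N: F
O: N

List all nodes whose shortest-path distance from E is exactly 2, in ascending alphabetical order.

A, C, D, F, I, K, M, O

Level 0: E
Level 1: B, G, H, J, L, N
Level 2: A, C, D, F, I, K, M, O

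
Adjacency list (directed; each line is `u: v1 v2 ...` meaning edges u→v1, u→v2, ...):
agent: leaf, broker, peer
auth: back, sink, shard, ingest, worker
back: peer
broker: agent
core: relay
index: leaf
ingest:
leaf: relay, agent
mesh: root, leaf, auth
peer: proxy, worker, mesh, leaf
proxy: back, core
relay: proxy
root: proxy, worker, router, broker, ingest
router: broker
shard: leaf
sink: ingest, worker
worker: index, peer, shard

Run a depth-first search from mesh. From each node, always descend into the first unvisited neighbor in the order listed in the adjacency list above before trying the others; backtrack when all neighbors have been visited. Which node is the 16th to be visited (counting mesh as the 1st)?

Visit mesh
mesh → root
root → proxy
proxy → back
back → peer
peer → worker
worker → index
index → leaf
leaf → relay
leaf → agent
agent → broker
worker → shard
proxy → core
root → router
root → ingest
mesh → auth
auth → sink

Visit order: mesh, root, proxy, back, peer, worker, index, leaf, relay, agent, broker, shard, core, router, ingest, auth, sink

auth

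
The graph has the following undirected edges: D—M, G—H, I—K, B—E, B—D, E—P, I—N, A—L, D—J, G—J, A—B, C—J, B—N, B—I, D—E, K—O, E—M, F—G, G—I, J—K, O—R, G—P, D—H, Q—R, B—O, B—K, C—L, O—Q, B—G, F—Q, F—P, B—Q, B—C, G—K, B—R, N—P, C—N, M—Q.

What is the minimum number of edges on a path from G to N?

Level 0: G
Level 1: B, F, H, I, J, K, P
Level 2: A, C, D, E, N, O, Q, R
Level 3: L, M
N first appears at level 2.

2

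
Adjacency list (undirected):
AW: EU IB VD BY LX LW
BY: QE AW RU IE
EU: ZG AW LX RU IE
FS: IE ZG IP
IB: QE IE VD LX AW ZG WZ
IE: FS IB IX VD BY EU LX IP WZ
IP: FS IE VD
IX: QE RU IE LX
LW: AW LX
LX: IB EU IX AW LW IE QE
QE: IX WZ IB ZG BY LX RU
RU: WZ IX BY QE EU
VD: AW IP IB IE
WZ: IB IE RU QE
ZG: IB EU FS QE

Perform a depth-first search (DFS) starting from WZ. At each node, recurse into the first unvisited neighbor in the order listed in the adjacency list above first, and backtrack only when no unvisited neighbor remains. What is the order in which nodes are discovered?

WZ → IB → QE → IX → RU → BY → AW → EU → ZG → FS → IE → VD → IP → LX → LW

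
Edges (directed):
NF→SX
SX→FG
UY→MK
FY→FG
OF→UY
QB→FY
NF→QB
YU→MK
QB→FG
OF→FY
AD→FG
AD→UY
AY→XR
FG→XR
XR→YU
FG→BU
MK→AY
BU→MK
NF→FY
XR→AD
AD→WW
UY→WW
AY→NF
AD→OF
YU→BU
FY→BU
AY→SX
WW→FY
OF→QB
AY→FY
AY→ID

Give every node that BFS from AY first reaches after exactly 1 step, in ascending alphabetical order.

Level 0: AY
Level 1: FY, ID, NF, SX, XR
Level 2: AD, BU, FG, QB, YU
Level 3: MK, OF, UY, WW

FY, ID, NF, SX, XR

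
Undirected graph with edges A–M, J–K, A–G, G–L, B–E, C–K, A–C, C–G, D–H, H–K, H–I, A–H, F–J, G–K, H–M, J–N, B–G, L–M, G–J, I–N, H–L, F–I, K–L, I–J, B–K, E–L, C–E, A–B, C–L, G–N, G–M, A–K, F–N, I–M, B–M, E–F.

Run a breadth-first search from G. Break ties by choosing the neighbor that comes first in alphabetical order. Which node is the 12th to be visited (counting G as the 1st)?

Visit G; enqueue A, B, C, J, K, L, M, N → queue [A, B, C, J, K, L, M, N]
Visit A; enqueue H → queue [B, C, J, K, L, M, N, H]
Visit B; enqueue E → queue [C, J, K, L, M, N, H, E]
Visit C → queue [J, K, L, M, N, H, E]
Visit J; enqueue F, I → queue [K, L, M, N, H, E, F, I]
Visit K → queue [L, M, N, H, E, F, I]
Visit L → queue [M, N, H, E, F, I]
Visit M → queue [N, H, E, F, I]
Visit N → queue [H, E, F, I]
Visit H; enqueue D → queue [E, F, I, D]
Visit E → queue [F, I, D]
Visit F → queue [I, D]
Visit I → queue [D]
Visit D → queue []

Visit order: G, A, B, C, J, K, L, M, N, H, E, F, I, D

F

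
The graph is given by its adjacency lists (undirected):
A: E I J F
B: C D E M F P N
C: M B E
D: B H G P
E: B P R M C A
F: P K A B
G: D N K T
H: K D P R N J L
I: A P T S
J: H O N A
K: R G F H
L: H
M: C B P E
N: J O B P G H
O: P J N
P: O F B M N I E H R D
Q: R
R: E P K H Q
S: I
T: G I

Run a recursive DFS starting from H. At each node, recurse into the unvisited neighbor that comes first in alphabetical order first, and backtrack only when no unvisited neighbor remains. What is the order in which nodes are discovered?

H, D, B, C, E, A, F, K, G, N, J, O, P, I, S, T, M, R, Q, L

Visit H
H → D
D → B
B → C
C → E
E → A
A → F
F → K
K → G
G → N
N → J
J → O
O → P
P → I
I → S
I → T
P → M
P → R
R → Q
H → L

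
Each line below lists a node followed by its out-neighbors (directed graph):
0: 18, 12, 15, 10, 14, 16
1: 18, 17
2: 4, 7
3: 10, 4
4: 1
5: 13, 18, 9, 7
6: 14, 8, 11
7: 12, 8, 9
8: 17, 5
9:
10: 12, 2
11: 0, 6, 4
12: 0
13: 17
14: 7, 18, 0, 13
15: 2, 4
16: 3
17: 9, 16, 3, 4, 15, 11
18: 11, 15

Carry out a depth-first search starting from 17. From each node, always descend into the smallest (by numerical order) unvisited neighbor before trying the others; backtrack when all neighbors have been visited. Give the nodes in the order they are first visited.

17 -> 3 -> 4 -> 1 -> 18 -> 11 -> 0 -> 10 -> 2 -> 7 -> 8 -> 5 -> 9 -> 13 -> 12 -> 14 -> 15 -> 16 -> 6

Visit 17
17 → 3
3 → 4
4 → 1
1 → 18
18 → 11
11 → 0
0 → 10
10 → 2
2 → 7
7 → 8
8 → 5
5 → 9
5 → 13
7 → 12
0 → 14
0 → 15
0 → 16
11 → 6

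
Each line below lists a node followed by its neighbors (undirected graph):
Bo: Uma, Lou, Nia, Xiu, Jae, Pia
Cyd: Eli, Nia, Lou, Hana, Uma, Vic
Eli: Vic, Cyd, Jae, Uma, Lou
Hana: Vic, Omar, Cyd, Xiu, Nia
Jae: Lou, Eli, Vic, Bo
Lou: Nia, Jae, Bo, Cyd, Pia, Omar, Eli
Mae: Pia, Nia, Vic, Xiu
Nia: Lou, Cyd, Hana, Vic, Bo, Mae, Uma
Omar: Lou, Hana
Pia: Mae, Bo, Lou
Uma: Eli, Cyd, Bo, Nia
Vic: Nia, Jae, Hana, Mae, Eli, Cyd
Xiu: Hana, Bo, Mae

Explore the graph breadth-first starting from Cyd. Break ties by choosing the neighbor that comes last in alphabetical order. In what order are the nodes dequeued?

Cyd Vic Uma Nia Lou Hana Eli Mae Jae Bo Pia Omar Xiu

Visit Cyd; enqueue Vic, Uma, Nia, Lou, Hana, Eli → queue [Vic, Uma, Nia, Lou, Hana, Eli]
Visit Vic; enqueue Mae, Jae → queue [Uma, Nia, Lou, Hana, Eli, Mae, Jae]
Visit Uma; enqueue Bo → queue [Nia, Lou, Hana, Eli, Mae, Jae, Bo]
Visit Nia → queue [Lou, Hana, Eli, Mae, Jae, Bo]
Visit Lou; enqueue Pia, Omar → queue [Hana, Eli, Mae, Jae, Bo, Pia, Omar]
Visit Hana; enqueue Xiu → queue [Eli, Mae, Jae, Bo, Pia, Omar, Xiu]
Visit Eli → queue [Mae, Jae, Bo, Pia, Omar, Xiu]
Visit Mae → queue [Jae, Bo, Pia, Omar, Xiu]
Visit Jae → queue [Bo, Pia, Omar, Xiu]
Visit Bo → queue [Pia, Omar, Xiu]
Visit Pia → queue [Omar, Xiu]
Visit Omar → queue [Xiu]
Visit Xiu → queue []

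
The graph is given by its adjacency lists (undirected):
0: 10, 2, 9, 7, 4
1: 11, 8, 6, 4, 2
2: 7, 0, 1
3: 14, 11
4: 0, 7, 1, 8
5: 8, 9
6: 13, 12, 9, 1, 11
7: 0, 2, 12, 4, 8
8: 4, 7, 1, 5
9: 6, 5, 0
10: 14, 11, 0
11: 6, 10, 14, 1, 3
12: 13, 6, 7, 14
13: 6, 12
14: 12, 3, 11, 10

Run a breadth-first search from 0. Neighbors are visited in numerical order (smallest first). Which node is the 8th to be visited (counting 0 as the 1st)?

8

Visit 0; enqueue 2, 4, 7, 9, 10 → queue [2, 4, 7, 9, 10]
Visit 2; enqueue 1 → queue [4, 7, 9, 10, 1]
Visit 4; enqueue 8 → queue [7, 9, 10, 1, 8]
Visit 7; enqueue 12 → queue [9, 10, 1, 8, 12]
Visit 9; enqueue 5, 6 → queue [10, 1, 8, 12, 5, 6]
Visit 10; enqueue 11, 14 → queue [1, 8, 12, 5, 6, 11, 14]
Visit 1 → queue [8, 12, 5, 6, 11, 14]
Visit 8 → queue [12, 5, 6, 11, 14]
Visit 12; enqueue 13 → queue [5, 6, 11, 14, 13]
Visit 5 → queue [6, 11, 14, 13]
Visit 6 → queue [11, 14, 13]
Visit 11; enqueue 3 → queue [14, 13, 3]
Visit 14 → queue [13, 3]
Visit 13 → queue [3]
Visit 3 → queue []

Visit order: 0, 2, 4, 7, 9, 10, 1, 8, 12, 5, 6, 11, 14, 13, 3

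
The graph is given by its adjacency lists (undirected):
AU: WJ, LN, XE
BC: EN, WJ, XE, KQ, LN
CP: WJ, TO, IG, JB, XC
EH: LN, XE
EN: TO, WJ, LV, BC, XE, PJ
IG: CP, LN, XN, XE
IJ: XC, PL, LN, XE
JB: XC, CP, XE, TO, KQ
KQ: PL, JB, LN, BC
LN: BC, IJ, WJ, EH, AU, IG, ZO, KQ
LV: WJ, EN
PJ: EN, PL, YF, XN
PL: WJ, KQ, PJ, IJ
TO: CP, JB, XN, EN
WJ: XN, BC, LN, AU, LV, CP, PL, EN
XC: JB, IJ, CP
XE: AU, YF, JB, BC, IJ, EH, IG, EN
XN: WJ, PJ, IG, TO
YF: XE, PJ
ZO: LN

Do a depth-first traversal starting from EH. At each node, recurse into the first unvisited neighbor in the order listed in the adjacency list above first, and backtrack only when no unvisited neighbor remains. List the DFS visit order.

Visit EH
EH → LN
LN → BC
BC → EN
EN → TO
TO → CP
CP → WJ
WJ → XN
XN → PJ
PJ → PL
PL → KQ
KQ → JB
JB → XC
XC → IJ
IJ → XE
XE → AU
XE → YF
XE → IG
WJ → LV
LN → ZO

EH → LN → BC → EN → TO → CP → WJ → XN → PJ → PL → KQ → JB → XC → IJ → XE → AU → YF → IG → LV → ZO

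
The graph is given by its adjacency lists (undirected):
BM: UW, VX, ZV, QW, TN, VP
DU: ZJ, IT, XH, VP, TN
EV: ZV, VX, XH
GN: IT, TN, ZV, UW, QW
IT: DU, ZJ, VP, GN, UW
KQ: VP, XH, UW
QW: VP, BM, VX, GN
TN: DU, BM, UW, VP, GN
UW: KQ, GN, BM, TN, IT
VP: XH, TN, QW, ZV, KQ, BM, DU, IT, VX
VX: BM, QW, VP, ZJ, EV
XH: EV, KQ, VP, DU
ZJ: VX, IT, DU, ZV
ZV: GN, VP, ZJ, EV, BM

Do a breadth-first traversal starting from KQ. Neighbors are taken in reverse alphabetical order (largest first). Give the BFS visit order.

Visit KQ; enqueue XH, VP, UW → queue [XH, VP, UW]
Visit XH; enqueue EV, DU → queue [VP, UW, EV, DU]
Visit VP; enqueue ZV, VX, TN, QW, IT, BM → queue [UW, EV, DU, ZV, VX, TN, QW, IT, BM]
Visit UW; enqueue GN → queue [EV, DU, ZV, VX, TN, QW, IT, BM, GN]
Visit EV → queue [DU, ZV, VX, TN, QW, IT, BM, GN]
Visit DU; enqueue ZJ → queue [ZV, VX, TN, QW, IT, BM, GN, ZJ]
Visit ZV → queue [VX, TN, QW, IT, BM, GN, ZJ]
Visit VX → queue [TN, QW, IT, BM, GN, ZJ]
Visit TN → queue [QW, IT, BM, GN, ZJ]
Visit QW → queue [IT, BM, GN, ZJ]
Visit IT → queue [BM, GN, ZJ]
Visit BM → queue [GN, ZJ]
Visit GN → queue [ZJ]
Visit ZJ → queue []

KQ, XH, VP, UW, EV, DU, ZV, VX, TN, QW, IT, BM, GN, ZJ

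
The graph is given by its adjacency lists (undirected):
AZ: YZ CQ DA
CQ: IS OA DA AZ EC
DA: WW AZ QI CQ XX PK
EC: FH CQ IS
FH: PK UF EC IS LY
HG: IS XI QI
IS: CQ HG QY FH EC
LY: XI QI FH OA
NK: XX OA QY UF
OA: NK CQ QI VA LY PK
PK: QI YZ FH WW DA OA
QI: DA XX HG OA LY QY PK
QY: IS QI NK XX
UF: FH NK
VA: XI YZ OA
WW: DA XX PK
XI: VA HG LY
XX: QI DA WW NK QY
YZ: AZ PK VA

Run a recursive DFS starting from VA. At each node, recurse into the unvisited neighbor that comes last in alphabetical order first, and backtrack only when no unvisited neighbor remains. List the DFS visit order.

VA YZ PK WW XX QY QI OA NK UF FH LY XI HG IS EC CQ DA AZ

Visit VA
VA → YZ
YZ → PK
PK → WW
WW → XX
XX → QY
QY → QI
QI → OA
OA → NK
NK → UF
UF → FH
FH → LY
LY → XI
XI → HG
HG → IS
IS → EC
EC → CQ
CQ → DA
DA → AZ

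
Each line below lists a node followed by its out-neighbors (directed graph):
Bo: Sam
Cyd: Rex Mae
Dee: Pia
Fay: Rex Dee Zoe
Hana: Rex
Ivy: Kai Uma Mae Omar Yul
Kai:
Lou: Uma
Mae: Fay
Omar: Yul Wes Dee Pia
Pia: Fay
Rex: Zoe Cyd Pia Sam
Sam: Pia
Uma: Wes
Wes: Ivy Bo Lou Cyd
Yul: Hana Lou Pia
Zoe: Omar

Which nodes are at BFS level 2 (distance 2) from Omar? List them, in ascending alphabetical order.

Bo, Cyd, Fay, Hana, Ivy, Lou

Level 0: Omar
Level 1: Dee, Pia, Wes, Yul
Level 2: Bo, Cyd, Fay, Hana, Ivy, Lou
Level 3: Kai, Mae, Rex, Sam, Uma, Zoe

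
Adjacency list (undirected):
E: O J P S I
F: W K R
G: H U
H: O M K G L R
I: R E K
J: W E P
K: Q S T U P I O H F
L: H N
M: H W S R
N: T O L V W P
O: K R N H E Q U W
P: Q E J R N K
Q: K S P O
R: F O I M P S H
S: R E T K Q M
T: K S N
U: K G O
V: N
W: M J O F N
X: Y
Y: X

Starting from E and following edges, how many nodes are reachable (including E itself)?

19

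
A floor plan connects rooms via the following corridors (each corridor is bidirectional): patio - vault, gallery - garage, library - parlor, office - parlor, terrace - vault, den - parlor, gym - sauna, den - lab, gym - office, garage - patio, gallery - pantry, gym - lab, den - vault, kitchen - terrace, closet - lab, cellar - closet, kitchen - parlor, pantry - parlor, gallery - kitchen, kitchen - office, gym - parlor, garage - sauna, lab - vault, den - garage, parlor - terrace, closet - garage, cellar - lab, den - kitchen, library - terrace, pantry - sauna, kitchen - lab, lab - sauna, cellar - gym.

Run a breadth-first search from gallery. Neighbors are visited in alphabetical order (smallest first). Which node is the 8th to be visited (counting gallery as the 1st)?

sauna

Visit gallery; enqueue garage, kitchen, pantry → queue [garage, kitchen, pantry]
Visit garage; enqueue closet, den, patio, sauna → queue [kitchen, pantry, closet, den, patio, sauna]
Visit kitchen; enqueue lab, office, parlor, terrace → queue [pantry, closet, den, patio, sauna, lab, office, parlor, terrace]
Visit pantry → queue [closet, den, patio, sauna, lab, office, parlor, terrace]
Visit closet; enqueue cellar → queue [den, patio, sauna, lab, office, parlor, terrace, cellar]
Visit den; enqueue vault → queue [patio, sauna, lab, office, parlor, terrace, cellar, vault]
Visit patio → queue [sauna, lab, office, parlor, terrace, cellar, vault]
Visit sauna; enqueue gym → queue [lab, office, parlor, terrace, cellar, vault, gym]
Visit lab → queue [office, parlor, terrace, cellar, vault, gym]
Visit office → queue [parlor, terrace, cellar, vault, gym]
Visit parlor; enqueue library → queue [terrace, cellar, vault, gym, library]
Visit terrace → queue [cellar, vault, gym, library]
Visit cellar → queue [vault, gym, library]
Visit vault → queue [gym, library]
Visit gym → queue [library]
Visit library → queue []

Visit order: gallery, garage, kitchen, pantry, closet, den, patio, sauna, lab, office, parlor, terrace, cellar, vault, gym, library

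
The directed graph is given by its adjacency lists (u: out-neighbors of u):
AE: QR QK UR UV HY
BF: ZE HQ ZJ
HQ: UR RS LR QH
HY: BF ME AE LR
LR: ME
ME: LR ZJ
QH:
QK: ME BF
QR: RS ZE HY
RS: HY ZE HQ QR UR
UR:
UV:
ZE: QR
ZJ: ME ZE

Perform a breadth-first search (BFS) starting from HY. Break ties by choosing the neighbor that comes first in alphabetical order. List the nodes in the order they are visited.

Visit HY; enqueue AE, BF, LR, ME → queue [AE, BF, LR, ME]
Visit AE; enqueue QK, QR, UR, UV → queue [BF, LR, ME, QK, QR, UR, UV]
Visit BF; enqueue HQ, ZE, ZJ → queue [LR, ME, QK, QR, UR, UV, HQ, ZE, ZJ]
Visit LR → queue [ME, QK, QR, UR, UV, HQ, ZE, ZJ]
Visit ME → queue [QK, QR, UR, UV, HQ, ZE, ZJ]
Visit QK → queue [QR, UR, UV, HQ, ZE, ZJ]
Visit QR; enqueue RS → queue [UR, UV, HQ, ZE, ZJ, RS]
Visit UR → queue [UV, HQ, ZE, ZJ, RS]
Visit UV → queue [HQ, ZE, ZJ, RS]
Visit HQ; enqueue QH → queue [ZE, ZJ, RS, QH]
Visit ZE → queue [ZJ, RS, QH]
Visit ZJ → queue [RS, QH]
Visit RS → queue [QH]
Visit QH → queue []

HY AE BF LR ME QK QR UR UV HQ ZE ZJ RS QH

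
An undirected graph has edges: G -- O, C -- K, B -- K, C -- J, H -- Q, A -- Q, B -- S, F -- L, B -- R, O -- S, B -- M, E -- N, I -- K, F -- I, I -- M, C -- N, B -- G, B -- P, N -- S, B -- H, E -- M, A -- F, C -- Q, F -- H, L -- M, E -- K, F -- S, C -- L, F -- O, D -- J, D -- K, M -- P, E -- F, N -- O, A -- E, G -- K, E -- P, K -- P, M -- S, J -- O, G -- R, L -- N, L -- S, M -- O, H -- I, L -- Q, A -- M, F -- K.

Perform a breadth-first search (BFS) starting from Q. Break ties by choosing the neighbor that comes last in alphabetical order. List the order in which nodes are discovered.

Q → L → H → C → A → S → N → M → F → I → B → K → J → E → O → P → R → G → D

Visit Q; enqueue L, H, C, A → queue [L, H, C, A]
Visit L; enqueue S, N, M, F → queue [H, C, A, S, N, M, F]
Visit H; enqueue I, B → queue [C, A, S, N, M, F, I, B]
Visit C; enqueue K, J → queue [A, S, N, M, F, I, B, K, J]
Visit A; enqueue E → queue [S, N, M, F, I, B, K, J, E]
Visit S; enqueue O → queue [N, M, F, I, B, K, J, E, O]
Visit N → queue [M, F, I, B, K, J, E, O]
Visit M; enqueue P → queue [F, I, B, K, J, E, O, P]
Visit F → queue [I, B, K, J, E, O, P]
Visit I → queue [B, K, J, E, O, P]
Visit B; enqueue R, G → queue [K, J, E, O, P, R, G]
Visit K; enqueue D → queue [J, E, O, P, R, G, D]
Visit J → queue [E, O, P, R, G, D]
Visit E → queue [O, P, R, G, D]
Visit O → queue [P, R, G, D]
Visit P → queue [R, G, D]
Visit R → queue [G, D]
Visit G → queue [D]
Visit D → queue []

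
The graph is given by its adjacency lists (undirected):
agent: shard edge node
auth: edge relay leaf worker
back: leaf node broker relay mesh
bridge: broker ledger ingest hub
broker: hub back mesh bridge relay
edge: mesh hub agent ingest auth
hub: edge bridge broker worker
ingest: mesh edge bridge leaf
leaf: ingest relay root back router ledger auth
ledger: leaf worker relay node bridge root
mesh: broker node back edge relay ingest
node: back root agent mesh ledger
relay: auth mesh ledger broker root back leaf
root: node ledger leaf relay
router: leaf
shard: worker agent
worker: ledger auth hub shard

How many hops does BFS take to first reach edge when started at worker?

2

Level 0: worker
Level 1: auth, hub, ledger, shard
Level 2: agent, bridge, broker, edge, leaf, node, relay, root
Level 3: back, ingest, mesh, router
edge first appears at level 2.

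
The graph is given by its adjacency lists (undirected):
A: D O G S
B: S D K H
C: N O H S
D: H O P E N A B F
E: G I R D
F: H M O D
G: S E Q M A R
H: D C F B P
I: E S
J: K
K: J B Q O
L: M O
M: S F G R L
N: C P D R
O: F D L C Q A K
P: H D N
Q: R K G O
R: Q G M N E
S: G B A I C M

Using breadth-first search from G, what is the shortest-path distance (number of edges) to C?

2

Level 0: G
Level 1: A, E, M, Q, R, S
Level 2: B, C, D, F, I, K, L, N, O
Level 3: H, J, P
C first appears at level 2.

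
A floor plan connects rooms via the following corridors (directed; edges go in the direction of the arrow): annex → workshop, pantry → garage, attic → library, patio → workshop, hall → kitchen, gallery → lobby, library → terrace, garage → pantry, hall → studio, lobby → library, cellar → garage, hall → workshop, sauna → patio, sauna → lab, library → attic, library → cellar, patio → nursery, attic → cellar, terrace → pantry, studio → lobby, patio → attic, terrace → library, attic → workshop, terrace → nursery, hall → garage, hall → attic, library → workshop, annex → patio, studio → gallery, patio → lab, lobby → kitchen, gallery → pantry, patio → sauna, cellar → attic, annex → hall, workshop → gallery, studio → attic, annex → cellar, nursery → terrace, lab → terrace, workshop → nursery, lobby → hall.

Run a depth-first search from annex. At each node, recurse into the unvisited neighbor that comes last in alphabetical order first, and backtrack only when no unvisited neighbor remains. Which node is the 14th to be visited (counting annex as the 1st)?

studio

Visit annex
annex → workshop
workshop → nursery
nursery → terrace
terrace → pantry
pantry → garage
terrace → library
library → cellar
cellar → attic
workshop → gallery
gallery → lobby
lobby → kitchen
lobby → hall
hall → studio
annex → patio
patio → sauna
sauna → lab

Visit order: annex, workshop, nursery, terrace, pantry, garage, library, cellar, attic, gallery, lobby, kitchen, hall, studio, patio, sauna, lab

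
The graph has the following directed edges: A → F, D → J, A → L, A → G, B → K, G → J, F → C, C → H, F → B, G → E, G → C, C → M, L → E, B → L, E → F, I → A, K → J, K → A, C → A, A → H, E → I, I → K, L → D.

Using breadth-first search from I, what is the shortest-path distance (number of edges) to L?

Level 0: I
Level 1: A, K
Level 2: F, G, H, J, L
Level 3: B, C, D, E
Level 4: M
L first appears at level 2.

2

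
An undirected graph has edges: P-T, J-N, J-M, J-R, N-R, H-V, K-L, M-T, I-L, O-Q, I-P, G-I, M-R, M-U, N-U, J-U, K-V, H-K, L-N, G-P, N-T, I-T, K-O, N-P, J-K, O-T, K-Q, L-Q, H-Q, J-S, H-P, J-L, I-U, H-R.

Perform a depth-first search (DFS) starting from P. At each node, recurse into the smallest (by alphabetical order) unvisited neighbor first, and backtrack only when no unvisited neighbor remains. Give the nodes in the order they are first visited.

P, G, I, L, J, K, H, Q, O, T, M, R, N, U, V, S

Visit P
P → G
G → I
I → L
L → J
J → K
K → H
H → Q
Q → O
O → T
T → M
M → R
R → N
N → U
H → V
J → S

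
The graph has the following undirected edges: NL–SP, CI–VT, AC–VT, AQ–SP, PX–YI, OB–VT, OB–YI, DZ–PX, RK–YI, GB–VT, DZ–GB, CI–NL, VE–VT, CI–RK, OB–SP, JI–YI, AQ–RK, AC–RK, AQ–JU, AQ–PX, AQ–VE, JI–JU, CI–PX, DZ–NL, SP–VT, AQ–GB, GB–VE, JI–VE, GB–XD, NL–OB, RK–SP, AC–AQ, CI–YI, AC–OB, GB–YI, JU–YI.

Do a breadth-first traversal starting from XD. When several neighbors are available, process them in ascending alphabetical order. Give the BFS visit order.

Visit XD; enqueue GB → queue [GB]
Visit GB; enqueue AQ, DZ, VE, VT, YI → queue [AQ, DZ, VE, VT, YI]
Visit AQ; enqueue AC, JU, PX, RK, SP → queue [DZ, VE, VT, YI, AC, JU, PX, RK, SP]
Visit DZ; enqueue NL → queue [VE, VT, YI, AC, JU, PX, RK, SP, NL]
Visit VE; enqueue JI → queue [VT, YI, AC, JU, PX, RK, SP, NL, JI]
Visit VT; enqueue CI, OB → queue [YI, AC, JU, PX, RK, SP, NL, JI, CI, OB]
Visit YI → queue [AC, JU, PX, RK, SP, NL, JI, CI, OB]
Visit AC → queue [JU, PX, RK, SP, NL, JI, CI, OB]
Visit JU → queue [PX, RK, SP, NL, JI, CI, OB]
Visit PX → queue [RK, SP, NL, JI, CI, OB]
Visit RK → queue [SP, NL, JI, CI, OB]
Visit SP → queue [NL, JI, CI, OB]
Visit NL → queue [JI, CI, OB]
Visit JI → queue [CI, OB]
Visit CI → queue [OB]
Visit OB → queue []

XD, GB, AQ, DZ, VE, VT, YI, AC, JU, PX, RK, SP, NL, JI, CI, OB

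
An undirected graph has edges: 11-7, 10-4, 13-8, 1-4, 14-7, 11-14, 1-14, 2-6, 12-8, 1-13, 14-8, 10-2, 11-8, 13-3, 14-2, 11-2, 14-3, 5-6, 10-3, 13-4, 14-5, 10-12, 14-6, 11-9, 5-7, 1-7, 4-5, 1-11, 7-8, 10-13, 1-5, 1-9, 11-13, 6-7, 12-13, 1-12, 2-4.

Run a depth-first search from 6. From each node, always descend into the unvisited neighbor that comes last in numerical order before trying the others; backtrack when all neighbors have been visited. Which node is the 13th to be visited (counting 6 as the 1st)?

Visit 6
6 → 14
14 → 11
11 → 13
13 → 12
12 → 10
10 → 4
4 → 5
5 → 7
7 → 8
7 → 1
1 → 9
4 → 2
10 → 3

Visit order: 6, 14, 11, 13, 12, 10, 4, 5, 7, 8, 1, 9, 2, 3

2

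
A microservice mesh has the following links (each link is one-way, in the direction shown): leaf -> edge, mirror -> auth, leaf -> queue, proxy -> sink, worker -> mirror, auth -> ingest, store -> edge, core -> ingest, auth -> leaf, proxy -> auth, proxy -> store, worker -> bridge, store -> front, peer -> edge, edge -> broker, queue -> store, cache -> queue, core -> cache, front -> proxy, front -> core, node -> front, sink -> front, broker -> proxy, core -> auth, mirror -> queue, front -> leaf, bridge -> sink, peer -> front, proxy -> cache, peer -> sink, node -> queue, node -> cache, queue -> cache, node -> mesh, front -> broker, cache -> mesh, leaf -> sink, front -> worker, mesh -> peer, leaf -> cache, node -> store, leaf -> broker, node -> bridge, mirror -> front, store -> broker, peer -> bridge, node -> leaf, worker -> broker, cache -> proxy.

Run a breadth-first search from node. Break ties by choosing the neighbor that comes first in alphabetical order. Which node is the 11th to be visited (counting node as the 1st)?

Visit node; enqueue bridge, cache, front, leaf, mesh, queue, store → queue [bridge, cache, front, leaf, mesh, queue, store]
Visit bridge; enqueue sink → queue [cache, front, leaf, mesh, queue, store, sink]
Visit cache; enqueue proxy → queue [front, leaf, mesh, queue, store, sink, proxy]
Visit front; enqueue broker, core, worker → queue [leaf, mesh, queue, store, sink, proxy, broker, core, worker]
Visit leaf; enqueue edge → queue [mesh, queue, store, sink, proxy, broker, core, worker, edge]
Visit mesh; enqueue peer → queue [queue, store, sink, proxy, broker, core, worker, edge, peer]
Visit queue → queue [store, sink, proxy, broker, core, worker, edge, peer]
Visit store → queue [sink, proxy, broker, core, worker, edge, peer]
Visit sink → queue [proxy, broker, core, worker, edge, peer]
Visit proxy; enqueue auth → queue [broker, core, worker, edge, peer, auth]
Visit broker → queue [core, worker, edge, peer, auth]
Visit core; enqueue ingest → queue [worker, edge, peer, auth, ingest]
Visit worker; enqueue mirror → queue [edge, peer, auth, ingest, mirror]
Visit edge → queue [peer, auth, ingest, mirror]
Visit peer → queue [auth, ingest, mirror]
Visit auth → queue [ingest, mirror]
Visit ingest → queue [mirror]
Visit mirror → queue []

Visit order: node, bridge, cache, front, leaf, mesh, queue, store, sink, proxy, broker, core, worker, edge, peer, auth, ingest, mirror

broker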